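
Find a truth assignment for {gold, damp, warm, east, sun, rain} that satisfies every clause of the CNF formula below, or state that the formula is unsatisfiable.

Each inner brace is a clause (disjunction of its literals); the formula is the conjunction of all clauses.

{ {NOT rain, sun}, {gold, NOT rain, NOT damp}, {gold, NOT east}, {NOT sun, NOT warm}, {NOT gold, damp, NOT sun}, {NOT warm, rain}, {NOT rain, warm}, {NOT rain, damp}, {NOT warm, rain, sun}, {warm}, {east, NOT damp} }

UNSATISFIABLE

Unit clause (warm) forces warm = true.
Unit clause (NOT sun) forces sun = false.
Unit clause (NOT rain) forces rain = false.
That conflicts with the unit clause (rain).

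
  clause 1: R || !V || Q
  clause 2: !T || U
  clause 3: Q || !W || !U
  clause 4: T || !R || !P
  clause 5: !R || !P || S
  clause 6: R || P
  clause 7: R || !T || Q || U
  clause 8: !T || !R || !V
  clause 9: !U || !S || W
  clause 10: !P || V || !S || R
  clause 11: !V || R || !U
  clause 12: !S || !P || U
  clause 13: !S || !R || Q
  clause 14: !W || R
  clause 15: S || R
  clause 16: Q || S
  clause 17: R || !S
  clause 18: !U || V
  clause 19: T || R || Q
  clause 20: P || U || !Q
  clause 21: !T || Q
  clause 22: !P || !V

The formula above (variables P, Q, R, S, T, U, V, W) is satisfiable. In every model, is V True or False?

Suppose V = false.
The clause (!U) is unit, so U = false.
The clause (!T) is unit, so T = false.
Try R = false.
The clause (P) is unit, so P = true.
The clause (!S) is unit, so S = false.
Now (S) is unsatisfied and unit — conflict.
Backtrack on R: now try R = true.
The clause (!P) is unit, so P = false.
The clause (!Q) is unit, so Q = false.
The clause (!S) is unit, so S = false.
Now (S) is unsatisfied and unit — conflict.
Neither R = true nor R = false works.
So every satisfying assignment has V = True.

True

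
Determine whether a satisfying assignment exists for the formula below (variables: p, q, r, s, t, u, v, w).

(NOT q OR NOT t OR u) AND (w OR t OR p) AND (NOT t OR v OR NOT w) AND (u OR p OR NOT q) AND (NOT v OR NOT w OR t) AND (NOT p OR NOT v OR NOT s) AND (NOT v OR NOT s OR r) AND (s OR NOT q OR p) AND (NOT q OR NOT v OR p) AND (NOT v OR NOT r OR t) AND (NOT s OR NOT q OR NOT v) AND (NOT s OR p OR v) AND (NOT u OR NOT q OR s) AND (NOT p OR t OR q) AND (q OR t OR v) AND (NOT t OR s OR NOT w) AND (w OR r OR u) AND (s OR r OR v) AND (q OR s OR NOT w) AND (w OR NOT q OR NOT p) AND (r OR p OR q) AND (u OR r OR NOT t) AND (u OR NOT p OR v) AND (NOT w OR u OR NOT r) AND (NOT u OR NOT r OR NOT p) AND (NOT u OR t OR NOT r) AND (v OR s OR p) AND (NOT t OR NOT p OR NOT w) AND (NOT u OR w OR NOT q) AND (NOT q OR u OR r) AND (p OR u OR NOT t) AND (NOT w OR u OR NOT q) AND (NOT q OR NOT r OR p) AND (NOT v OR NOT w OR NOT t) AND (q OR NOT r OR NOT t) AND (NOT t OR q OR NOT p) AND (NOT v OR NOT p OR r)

Yes, satisfiable

Branch on q: set q = true.
Branch on t: set t = false.
Branch on w: set w = true.
From the singleton clause (NOT v), v = false.
From the singleton clause (u), u = true.
From the singleton clause (s), s = true.
From the singleton clause (p), p = true.
From the singleton clause (NOT r), r = false.
All clauses are satisfied.
A satisfying assignment: p ↦ true; q ↦ true; r ↦ false; s ↦ true; t ↦ false; u ↦ true; v ↦ false; w ↦ true.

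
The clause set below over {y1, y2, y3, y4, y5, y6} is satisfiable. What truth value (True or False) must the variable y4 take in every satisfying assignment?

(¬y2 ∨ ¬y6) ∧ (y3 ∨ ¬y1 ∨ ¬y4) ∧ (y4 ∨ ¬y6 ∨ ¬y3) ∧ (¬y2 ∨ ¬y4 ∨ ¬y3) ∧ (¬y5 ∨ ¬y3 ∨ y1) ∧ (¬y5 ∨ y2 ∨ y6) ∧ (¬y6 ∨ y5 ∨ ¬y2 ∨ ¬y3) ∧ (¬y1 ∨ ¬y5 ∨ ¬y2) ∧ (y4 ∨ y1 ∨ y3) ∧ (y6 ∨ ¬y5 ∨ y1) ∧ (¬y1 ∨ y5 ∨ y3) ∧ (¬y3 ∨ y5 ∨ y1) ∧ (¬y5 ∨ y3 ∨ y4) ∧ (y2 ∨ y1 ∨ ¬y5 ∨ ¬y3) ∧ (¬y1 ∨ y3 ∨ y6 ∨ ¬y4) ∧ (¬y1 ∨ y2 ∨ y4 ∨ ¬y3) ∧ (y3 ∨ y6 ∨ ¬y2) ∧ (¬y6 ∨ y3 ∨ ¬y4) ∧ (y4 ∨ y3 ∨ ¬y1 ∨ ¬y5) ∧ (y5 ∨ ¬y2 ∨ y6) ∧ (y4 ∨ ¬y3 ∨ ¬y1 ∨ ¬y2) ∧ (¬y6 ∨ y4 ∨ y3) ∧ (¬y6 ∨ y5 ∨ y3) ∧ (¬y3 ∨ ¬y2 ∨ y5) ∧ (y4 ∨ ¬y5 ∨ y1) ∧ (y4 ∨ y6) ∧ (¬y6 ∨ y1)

True

Suppose y4 = False.
From the singleton clause (y6), y6 = True.
From the singleton clause (¬y2), y2 = False.
From the singleton clause (¬y3), y3 = False.
Now (y3) is unsatisfied and unit — conflict.
So every satisfying assignment has y4 = True.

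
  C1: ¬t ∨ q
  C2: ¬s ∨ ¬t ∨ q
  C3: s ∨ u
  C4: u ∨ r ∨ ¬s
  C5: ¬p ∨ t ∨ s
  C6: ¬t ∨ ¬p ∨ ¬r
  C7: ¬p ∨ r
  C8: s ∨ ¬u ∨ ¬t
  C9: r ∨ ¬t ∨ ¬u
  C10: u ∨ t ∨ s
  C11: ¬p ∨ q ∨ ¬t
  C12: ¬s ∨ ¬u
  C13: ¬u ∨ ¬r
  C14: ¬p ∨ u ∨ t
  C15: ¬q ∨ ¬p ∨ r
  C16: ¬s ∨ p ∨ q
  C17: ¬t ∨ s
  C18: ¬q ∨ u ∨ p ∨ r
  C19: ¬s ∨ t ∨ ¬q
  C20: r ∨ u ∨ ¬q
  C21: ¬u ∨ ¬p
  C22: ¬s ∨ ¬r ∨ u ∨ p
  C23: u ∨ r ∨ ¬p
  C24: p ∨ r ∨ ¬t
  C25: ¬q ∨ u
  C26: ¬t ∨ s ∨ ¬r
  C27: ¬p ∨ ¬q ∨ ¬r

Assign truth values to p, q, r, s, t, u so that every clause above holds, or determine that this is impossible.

Case t = False:
Case s = False:
The clause (u) is unit, so u = True.
The clause (¬p) is unit, so p = False.
The clause (¬r) is unit, so r = False.
No clause remains; q is free.

p=False,  q=False,  r=False,  s=False,  t=False,  u=True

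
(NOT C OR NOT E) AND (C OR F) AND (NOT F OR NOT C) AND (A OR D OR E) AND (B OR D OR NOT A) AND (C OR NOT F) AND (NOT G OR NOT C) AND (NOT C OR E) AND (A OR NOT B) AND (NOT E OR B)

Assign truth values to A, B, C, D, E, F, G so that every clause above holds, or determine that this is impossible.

Case C = false:
Unit clause (F) forces F = true.
But (NOT F) is also a unit clause — contradiction.
Backtrack on C: now try C = true.
Unit clause (NOT E) forces E = false.
But (E) is also a unit clause — contradiction.
Both values of C lead to a conflict.

UNSATISFIABLE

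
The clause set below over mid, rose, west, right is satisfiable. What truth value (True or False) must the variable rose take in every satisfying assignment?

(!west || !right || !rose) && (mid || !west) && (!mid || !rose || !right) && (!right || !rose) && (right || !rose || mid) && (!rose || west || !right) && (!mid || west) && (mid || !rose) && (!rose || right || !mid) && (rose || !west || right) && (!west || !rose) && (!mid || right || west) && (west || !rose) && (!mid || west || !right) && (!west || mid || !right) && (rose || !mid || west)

False

Suppose rose = true.
(!right) alone gives right = false.
(mid) alone gives mid = true.
But (!mid) is also a unit clause — contradiction.
So every satisfying assignment has rose = False.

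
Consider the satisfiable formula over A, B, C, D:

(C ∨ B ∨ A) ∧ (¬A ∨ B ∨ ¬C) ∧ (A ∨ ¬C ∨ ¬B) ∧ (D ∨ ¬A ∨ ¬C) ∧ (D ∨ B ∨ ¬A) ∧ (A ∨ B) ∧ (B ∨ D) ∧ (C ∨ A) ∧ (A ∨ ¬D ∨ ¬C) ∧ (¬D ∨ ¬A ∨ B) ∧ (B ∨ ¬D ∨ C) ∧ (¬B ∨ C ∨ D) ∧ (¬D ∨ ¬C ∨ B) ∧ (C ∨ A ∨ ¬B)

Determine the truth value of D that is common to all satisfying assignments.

Suppose D = False.
Unit clause (B) forces B = True.
Unit clause (C) forces C = True.
Unit clause (A) forces A = True.
Now (¬A) is unsatisfied and unit — conflict.
So every satisfying assignment has D = True.

True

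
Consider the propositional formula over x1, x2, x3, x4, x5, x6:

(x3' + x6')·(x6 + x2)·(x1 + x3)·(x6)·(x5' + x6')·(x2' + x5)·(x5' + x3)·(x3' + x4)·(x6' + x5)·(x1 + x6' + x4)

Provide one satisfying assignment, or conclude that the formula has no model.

UNSATISFIABLE

The clause (x6) is unit, so x6 = 1.
The clause (x3') is unit, so x3 = 0.
The clause (x1) is unit, so x1 = 1.
The clause (x5') is unit, so x5 = 0.
But (x5) is also a unit clause — contradiction.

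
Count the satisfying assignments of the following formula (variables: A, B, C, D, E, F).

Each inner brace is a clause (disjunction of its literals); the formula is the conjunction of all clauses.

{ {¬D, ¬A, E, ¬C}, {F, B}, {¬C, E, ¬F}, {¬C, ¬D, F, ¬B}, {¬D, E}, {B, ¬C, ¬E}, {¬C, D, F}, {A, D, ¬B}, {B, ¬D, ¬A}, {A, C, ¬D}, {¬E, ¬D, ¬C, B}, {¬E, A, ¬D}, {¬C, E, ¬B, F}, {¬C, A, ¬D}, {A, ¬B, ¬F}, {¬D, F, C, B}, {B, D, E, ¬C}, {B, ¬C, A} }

There are 2^6 = 64 truth assignments over (A, B, C, D, E, F).
Split on A. With A = True, the clauses containing A are satisfied and ¬A drops from the rest; 10 of the 2^5 = 32 assignments to the other variables satisfy what remains.
With A = False, by the same count on the reduced clause set, 2 assignments work.
Total: 10 + 2 = 12.

12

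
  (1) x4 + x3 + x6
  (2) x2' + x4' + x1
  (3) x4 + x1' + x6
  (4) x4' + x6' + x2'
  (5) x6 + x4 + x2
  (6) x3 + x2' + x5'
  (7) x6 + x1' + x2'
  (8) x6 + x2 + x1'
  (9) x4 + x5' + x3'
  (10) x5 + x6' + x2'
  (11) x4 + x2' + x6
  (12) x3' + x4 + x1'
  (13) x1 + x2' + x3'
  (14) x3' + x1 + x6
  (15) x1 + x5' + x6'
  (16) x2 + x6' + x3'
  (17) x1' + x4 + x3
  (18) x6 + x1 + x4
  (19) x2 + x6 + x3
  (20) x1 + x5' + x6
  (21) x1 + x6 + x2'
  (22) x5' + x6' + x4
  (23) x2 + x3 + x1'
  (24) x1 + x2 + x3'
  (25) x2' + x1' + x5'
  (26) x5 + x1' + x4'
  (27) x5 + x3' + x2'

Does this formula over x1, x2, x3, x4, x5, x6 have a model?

Yes

Case x4 = 1:
Case x2 = 0:
Case x6 = 1:
Unit clause (x3') forces x3 = 0.
Unit clause (x1') forces x1 = 0.
Unit clause (x5') forces x5 = 0.
All clauses are satisfied.
A satisfying assignment: x1 ↦ 0; x2 ↦ 0; x3 ↦ 0; x4 ↦ 1; x5 ↦ 0; x6 ↦ 1.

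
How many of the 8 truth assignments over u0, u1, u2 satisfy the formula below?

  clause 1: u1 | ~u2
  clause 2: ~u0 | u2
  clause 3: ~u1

1

There are 2^3 = 8 truth assignments over (u0, u1, u2).
Check each against the 3 clauses (columns in the order u0, u1, u2):
  F F F  ✓ satisfies all
  F F T  ✗ fails (u1 | ~u2)
  F T F  ✗ fails (~u1)
  F T T  ✗ fails (~u1)
  T F F  ✗ fails (~u0 | u2)
  T F T  ✗ fails (u1 | ~u2)
  T T F  ✗ fails (~u0 | u2)
  T T T  ✗ fails (~u1)
1 of the 8 rows is a model.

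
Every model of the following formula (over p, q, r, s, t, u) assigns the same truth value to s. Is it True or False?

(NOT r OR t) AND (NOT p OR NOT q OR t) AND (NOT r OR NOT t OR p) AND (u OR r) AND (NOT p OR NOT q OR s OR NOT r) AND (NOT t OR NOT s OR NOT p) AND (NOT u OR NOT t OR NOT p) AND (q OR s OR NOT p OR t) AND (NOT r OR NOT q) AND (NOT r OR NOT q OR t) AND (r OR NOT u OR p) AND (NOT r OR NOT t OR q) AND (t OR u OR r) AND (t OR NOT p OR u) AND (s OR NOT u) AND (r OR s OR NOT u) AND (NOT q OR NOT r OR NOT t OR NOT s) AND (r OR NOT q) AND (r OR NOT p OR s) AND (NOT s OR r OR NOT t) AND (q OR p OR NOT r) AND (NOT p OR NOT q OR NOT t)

Suppose s = false.
Unit clause (NOT u) forces u = false.
Unit clause (r) forces r = true.
Unit clause (t) forces t = true.
Unit clause (p) forces p = true.
Unit clause (NOT q) forces q = false.
But (q) is also a unit clause — contradiction.
So every satisfying assignment has s = True.

True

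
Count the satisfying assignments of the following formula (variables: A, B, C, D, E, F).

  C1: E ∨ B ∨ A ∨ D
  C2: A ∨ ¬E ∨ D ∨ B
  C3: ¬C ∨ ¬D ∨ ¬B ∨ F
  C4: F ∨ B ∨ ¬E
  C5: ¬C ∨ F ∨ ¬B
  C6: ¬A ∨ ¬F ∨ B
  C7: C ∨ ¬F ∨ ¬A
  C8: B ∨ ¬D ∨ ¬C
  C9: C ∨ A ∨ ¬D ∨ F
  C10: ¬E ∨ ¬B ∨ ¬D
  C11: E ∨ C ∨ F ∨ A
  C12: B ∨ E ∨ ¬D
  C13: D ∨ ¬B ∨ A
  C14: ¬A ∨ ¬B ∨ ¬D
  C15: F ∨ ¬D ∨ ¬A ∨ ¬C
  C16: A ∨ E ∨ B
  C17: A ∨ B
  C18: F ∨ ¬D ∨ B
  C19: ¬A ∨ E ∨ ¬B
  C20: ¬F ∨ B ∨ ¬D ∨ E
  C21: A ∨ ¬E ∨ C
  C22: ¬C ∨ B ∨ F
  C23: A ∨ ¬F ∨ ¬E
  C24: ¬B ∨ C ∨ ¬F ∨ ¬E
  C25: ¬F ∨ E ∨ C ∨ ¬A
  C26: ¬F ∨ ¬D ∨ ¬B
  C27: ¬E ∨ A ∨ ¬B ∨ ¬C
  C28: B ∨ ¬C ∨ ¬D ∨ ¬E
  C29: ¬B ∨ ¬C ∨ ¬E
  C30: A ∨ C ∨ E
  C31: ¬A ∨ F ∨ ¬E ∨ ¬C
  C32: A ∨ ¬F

2

There are 2^6 = 64 truth assignments over (A, B, C, D, E, F).
Split on B. With B = True, the clauses containing B are satisfied and ¬B drops from the rest; 1 of the 2^5 = 32 assignments to the other variables satisfy what remains.
With B = False, by the same count on the reduced clause set, 1 assignment works.
Total: 1 + 1 = 2.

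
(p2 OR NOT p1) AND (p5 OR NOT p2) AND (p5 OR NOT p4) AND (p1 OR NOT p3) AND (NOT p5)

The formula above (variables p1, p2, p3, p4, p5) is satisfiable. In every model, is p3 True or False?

False

Suppose p3 = true.
(p1) alone gives p1 = true.
(p2) alone gives p2 = true.
(p5) alone gives p5 = true.
That conflicts with the unit clause (NOT p5).
So every satisfying assignment has p3 = False.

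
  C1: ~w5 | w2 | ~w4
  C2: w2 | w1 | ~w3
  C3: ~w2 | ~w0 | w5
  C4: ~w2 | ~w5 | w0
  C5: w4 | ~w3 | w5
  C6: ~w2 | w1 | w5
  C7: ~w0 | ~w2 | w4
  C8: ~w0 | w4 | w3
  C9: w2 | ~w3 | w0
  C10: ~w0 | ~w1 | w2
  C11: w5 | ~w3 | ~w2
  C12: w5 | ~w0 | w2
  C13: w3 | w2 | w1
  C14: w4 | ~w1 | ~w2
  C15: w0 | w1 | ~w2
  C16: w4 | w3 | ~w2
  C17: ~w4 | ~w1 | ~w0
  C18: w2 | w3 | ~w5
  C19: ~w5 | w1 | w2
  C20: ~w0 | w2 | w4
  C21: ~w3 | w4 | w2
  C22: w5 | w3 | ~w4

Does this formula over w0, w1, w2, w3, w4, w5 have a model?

Yes, satisfiable

Try w5 = 0.
Try w2 = 0.
The clause (~w0) is unit, so w0 = 0.
The clause (~w3) is unit, so w3 = 0.
The clause (w1) is unit, so w1 = 1.
The clause (~w4) is unit, so w4 = 0.
All clauses are satisfied.
A satisfying assignment: w0: 0; w1: 1; w2: 0; w3: 0; w4: 0; w5: 0.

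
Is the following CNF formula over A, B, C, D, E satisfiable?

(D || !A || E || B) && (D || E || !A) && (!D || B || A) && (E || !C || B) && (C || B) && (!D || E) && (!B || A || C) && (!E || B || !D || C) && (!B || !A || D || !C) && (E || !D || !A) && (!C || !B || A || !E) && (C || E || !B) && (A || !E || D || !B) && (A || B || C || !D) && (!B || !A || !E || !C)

Try C = true.
Try E = true.
Try B = false.
Try D = false.
No clause remains; A is free.
A satisfying assignment: A: true, B: false, C: true, D: false, E: true.

Satisfiable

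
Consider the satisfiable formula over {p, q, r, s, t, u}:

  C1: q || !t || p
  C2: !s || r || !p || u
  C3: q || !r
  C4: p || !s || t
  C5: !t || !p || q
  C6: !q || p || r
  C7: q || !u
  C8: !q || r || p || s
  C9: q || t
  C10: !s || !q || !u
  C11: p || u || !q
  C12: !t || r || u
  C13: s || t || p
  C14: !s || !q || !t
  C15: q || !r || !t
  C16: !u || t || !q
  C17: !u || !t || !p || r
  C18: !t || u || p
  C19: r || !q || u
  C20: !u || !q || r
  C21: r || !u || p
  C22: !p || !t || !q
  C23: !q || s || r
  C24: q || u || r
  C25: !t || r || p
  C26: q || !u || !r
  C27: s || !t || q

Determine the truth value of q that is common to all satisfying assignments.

Suppose q = false.
(!r) alone gives r = false.
(!u) alone gives u = false.
Now (u) is unsatisfied and unit — conflict.
So every satisfying assignment has q = True.

True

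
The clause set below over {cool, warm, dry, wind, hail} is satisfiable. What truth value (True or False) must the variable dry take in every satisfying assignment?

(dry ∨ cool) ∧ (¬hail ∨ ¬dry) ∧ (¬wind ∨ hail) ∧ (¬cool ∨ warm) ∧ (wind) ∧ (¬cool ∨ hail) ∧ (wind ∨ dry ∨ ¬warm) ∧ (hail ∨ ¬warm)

Suppose dry = True.
Unit clause (¬hail) forces hail = False.
Unit clause (¬wind) forces wind = False.
But (wind) is also a unit clause — contradiction.
So every satisfying assignment has dry = False.

False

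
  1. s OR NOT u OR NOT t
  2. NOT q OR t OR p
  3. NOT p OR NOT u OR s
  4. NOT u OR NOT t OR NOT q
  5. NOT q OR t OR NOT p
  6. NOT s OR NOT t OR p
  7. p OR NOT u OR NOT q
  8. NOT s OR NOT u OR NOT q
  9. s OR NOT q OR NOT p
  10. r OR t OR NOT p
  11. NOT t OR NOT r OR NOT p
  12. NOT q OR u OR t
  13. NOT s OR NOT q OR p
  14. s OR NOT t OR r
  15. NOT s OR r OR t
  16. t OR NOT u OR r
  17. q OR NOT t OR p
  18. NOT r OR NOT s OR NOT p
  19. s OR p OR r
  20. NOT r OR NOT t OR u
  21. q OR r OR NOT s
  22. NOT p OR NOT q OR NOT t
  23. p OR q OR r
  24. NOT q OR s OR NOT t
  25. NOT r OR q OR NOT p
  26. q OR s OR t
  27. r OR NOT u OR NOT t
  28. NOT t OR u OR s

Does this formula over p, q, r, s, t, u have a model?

Satisfiable

Case s = true:
Case t = false:
Unit clause (r) forces r = true.
Unit clause (NOT p) forces p = false.
Unit clause (NOT q) forces q = false.
No clause remains; u is free.
A satisfying assignment: p ↦ false,  q ↦ false,  r ↦ true,  s ↦ true,  t ↦ false,  u ↦ false.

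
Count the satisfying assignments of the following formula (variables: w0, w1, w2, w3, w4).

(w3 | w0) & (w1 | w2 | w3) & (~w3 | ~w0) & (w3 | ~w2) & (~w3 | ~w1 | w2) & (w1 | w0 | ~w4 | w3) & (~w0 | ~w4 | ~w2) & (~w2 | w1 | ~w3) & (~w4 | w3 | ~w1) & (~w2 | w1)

There are 2^5 = 32 truth assignments over (w0, w1, w2, w3, w4).
Split on w2. With w2 = 1, the clauses containing w2 are satisfied and ~w2 drops from the rest; 2 of the 2^4 = 16 assignments to the other variables satisfy what remains.
With w2 = 0, by the same count on the reduced clause set, 3 assignments work.
(One model: w0=F, w1=F, w2=F, w3=T, w4=F.)
Total: 2 + 3 = 5.

5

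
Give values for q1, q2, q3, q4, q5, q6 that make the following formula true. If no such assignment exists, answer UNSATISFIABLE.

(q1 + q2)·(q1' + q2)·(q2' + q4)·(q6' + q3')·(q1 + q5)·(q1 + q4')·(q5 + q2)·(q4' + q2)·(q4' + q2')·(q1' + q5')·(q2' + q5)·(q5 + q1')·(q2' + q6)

Branch on q1: set q1 = 1.
From the singleton clause (q2), q2 = 1.
From the singleton clause (q4), q4 = 1.
That conflicts with the unit clause (q4').
Backtrack on q1: now try q1 = 0.
From the singleton clause (q2), q2 = 1.
From the singleton clause (q4), q4 = 1.
That conflicts with the unit clause (q4').
Both values of q1 lead to a conflict.

UNSATISFIABLE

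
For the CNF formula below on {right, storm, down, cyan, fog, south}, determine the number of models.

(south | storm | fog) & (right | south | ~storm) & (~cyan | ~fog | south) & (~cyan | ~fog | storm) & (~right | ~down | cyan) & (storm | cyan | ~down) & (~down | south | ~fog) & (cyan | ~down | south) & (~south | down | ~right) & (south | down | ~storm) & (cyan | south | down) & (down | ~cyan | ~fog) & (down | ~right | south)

15

There are 2^6 = 64 truth assignments over (right, storm, down, cyan, fog, south).
Split on down. With down = 1, the clauses containing down are satisfied and ~down drops from the rest; 9 of the 2^5 = 32 assignments to the other variables satisfy what remains.
With down = 0, by the same count on the reduced clause set, 6 assignments work.
Total: 9 + 6 = 15.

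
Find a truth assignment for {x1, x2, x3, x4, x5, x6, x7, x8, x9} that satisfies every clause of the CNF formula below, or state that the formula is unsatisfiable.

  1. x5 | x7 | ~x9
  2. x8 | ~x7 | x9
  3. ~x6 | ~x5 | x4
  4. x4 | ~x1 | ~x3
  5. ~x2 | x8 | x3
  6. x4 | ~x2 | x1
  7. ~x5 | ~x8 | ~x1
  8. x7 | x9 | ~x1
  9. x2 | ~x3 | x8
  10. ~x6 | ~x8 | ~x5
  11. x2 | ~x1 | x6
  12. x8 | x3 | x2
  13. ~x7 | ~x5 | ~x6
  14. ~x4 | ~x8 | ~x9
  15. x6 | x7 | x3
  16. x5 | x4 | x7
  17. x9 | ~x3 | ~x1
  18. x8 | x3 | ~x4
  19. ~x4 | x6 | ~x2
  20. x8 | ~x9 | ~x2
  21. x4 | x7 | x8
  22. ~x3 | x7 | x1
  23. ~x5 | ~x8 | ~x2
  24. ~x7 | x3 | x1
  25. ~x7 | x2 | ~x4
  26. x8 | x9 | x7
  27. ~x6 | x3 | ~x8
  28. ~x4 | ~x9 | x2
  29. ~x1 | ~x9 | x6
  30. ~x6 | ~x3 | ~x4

Case x5 = 0:
Case x7 = 1:
Case x8 = 1:
Case x4 = 0:
Case x1 = 1:
The clause (~x3) is unit, so x3 = 0.
The clause (~x6) is unit, so x6 = 0.
The clause (x2) is unit, so x2 = 1.
The clause (~x9) is unit, so x9 = 0.
Every clause now holds.

x1: 1,  x2: 1,  x3: 0,  x4: 0,  x5: 0,  x6: 0,  x7: 1,  x8: 1,  x9: 0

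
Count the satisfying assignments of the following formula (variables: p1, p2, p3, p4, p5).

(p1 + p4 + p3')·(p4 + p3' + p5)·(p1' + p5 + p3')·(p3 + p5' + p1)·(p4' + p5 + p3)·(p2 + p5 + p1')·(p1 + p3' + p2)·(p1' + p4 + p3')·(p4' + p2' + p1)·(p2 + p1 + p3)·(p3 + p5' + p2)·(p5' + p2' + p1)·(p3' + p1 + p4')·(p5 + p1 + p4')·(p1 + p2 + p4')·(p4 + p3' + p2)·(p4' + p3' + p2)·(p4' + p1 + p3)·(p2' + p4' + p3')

4

There are 2^5 = 32 truth assignments over (p1, p2, p3, p4, p5).
Split on p4. With p4 = 1, the clauses containing p4 are satisfied and p4' drops from the rest; 1 of the 2^4 = 16 assignments to the other variables satisfy what remains.
With p4 = 0, by the same count on the reduced clause set, 3 assignments work.
(One model: p1=F, p2=T, p3=F, p4=F, p5=F.)
Total: 1 + 3 = 4.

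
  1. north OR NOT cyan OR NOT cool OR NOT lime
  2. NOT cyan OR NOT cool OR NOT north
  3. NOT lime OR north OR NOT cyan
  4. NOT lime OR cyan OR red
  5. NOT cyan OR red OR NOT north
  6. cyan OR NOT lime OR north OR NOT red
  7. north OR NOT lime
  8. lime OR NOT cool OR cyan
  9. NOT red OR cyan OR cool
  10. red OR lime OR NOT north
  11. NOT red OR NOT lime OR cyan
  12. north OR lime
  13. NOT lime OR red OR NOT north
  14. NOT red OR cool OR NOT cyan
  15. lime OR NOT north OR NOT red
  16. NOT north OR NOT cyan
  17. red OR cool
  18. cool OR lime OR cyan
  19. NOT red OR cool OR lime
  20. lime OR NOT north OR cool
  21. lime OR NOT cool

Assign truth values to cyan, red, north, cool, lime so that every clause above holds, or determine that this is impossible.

Try north = true.
From the singleton clause (NOT cyan), cyan = false.
Try lime = false.
From the singleton clause (NOT cool), cool = false.
That conflicts with the unit clause (cool).
Undo lime and try lime = true.
From the singleton clause (red), red = true.
That conflicts with the unit clause (NOT red).
Both values of lime lead to a conflict.
Undo north and try north = false.
From the singleton clause (NOT lime), lime = false.
That conflicts with the unit clause (lime).
Both values of north lead to a conflict.

UNSATISFIABLE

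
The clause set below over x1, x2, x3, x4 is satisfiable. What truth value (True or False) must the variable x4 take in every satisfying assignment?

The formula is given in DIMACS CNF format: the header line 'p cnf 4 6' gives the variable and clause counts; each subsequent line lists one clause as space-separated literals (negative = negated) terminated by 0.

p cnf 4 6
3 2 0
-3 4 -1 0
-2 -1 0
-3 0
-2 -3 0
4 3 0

Suppose x4 = False.
From the singleton clause (¬x3), x3 = False.
Now (x3) is unsatisfied and unit — conflict.
So every satisfying assignment has x4 = True.

True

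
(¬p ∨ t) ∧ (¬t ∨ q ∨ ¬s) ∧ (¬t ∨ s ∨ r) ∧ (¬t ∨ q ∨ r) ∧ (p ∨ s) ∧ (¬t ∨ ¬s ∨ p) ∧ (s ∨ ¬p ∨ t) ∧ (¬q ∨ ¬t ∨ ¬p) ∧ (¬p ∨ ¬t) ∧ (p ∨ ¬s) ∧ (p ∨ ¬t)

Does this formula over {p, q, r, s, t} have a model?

Branch on p: set p = False.
(s) alone gives s = True.
Now (¬s) is unsatisfied and unit — conflict.
Undo p and try p = True.
(t) alone gives t = True.
Now (¬t) is unsatisfied and unit — conflict.
Both values of p lead to a conflict.
No assignment satisfies every clause.

No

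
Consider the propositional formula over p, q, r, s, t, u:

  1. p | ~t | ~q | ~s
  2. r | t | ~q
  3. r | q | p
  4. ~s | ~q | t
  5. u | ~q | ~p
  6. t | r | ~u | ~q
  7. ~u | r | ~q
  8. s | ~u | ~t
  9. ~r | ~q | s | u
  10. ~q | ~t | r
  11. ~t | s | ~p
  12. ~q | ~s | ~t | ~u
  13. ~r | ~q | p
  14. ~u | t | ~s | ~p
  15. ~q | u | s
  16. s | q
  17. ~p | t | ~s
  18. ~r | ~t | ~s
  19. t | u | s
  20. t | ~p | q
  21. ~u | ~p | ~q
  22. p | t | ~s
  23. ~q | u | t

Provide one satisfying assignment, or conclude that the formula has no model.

Try s = 1.
Try q = 0.
Try r = 0.
From the singleton clause (p), p = 1.
From the singleton clause (t), t = 1.
No clause remains; u is free.

p=1, q=0, r=0, s=1, t=1, u=0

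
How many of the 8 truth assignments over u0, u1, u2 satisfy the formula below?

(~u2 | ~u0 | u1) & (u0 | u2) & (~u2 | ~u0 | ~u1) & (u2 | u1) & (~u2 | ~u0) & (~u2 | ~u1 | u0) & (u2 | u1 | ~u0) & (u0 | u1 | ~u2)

There are 2^3 = 8 truth assignments over (u0, u1, u2).
Split on u2. With u2 = 1, the clauses containing u2 are satisfied and ~u2 drops from the rest; 0 of the 2^2 = 4 assignments to the other variables satisfy what remains.
With u2 = 0, by the same count on the reduced clause set, 1 assignment works.
(One model: u0=T, u1=T, u2=F.)
Total: 0 + 1 = 1.

1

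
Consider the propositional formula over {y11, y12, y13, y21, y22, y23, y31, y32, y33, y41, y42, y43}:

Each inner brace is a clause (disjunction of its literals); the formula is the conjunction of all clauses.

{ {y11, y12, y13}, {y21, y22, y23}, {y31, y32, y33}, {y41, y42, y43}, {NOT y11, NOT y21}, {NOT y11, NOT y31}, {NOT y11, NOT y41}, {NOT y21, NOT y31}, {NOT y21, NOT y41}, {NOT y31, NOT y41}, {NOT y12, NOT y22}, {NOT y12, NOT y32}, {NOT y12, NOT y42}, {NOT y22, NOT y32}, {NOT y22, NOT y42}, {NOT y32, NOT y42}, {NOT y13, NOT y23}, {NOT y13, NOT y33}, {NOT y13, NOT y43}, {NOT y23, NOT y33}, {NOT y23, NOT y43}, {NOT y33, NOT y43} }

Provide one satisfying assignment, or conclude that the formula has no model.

Case y11 = false:
Case y12 = true:
From the singleton clause (NOT y22), y22 = false.
From the singleton clause (NOT y32), y32 = false.
From the singleton clause (NOT y42), y42 = false.
Case y21 = true:
From the singleton clause (NOT y31), y31 = false.
From the singleton clause (y33), y33 = true.
From the singleton clause (NOT y41), y41 = false.
From the singleton clause (y43), y43 = true.
Now (NOT y43) is unsatisfied and unit — conflict.
Undo y21 and try y21 = false.
From the singleton clause (y23), y23 = true.
From the singleton clause (NOT y13), y13 = false.
From the singleton clause (NOT y33), y33 = false.
From the singleton clause (y31), y31 = true.
From the singleton clause (NOT y41), y41 = false.
From the singleton clause (y43), y43 = true.
Now (NOT y43) is unsatisfied and unit — conflict.
Neither y21 = true nor y21 = false works.
Undo y12 and try y12 = false.
From the singleton clause (y13), y13 = true.
From the singleton clause (NOT y23), y23 = false.
From the singleton clause (NOT y33), y33 = false.
From the singleton clause (NOT y43), y43 = false.
Case y21 = true:
From the singleton clause (NOT y31), y31 = false.
From the singleton clause (y32), y32 = true.
From the singleton clause (NOT y41), y41 = false.
From the singleton clause (y42), y42 = true.
Now (NOT y42) is unsatisfied and unit — conflict.
Undo y21 and try y21 = false.
From the singleton clause (y22), y22 = true.
From the singleton clause (NOT y32), y32 = false.
From the singleton clause (y31), y31 = true.
From the singleton clause (NOT y41), y41 = false.
From the singleton clause (y42), y42 = true.
Now (NOT y42) is unsatisfied and unit — conflict.
Neither y21 = true nor y21 = false works.
Neither y12 = true nor y12 = false works.
Undo y11 and try y11 = true.
From the singleton clause (NOT y21), y21 = false.
From the singleton clause (NOT y31), y31 = false.
From the singleton clause (NOT y41), y41 = false.
Case y22 = true:
From the singleton clause (NOT y12), y12 = false.
From the singleton clause (NOT y32), y32 = false.
From the singleton clause (y33), y33 = true.
From the singleton clause (NOT y42), y42 = false.
From the singleton clause (y43), y43 = true.
Now (NOT y43) is unsatisfied and unit — conflict.
Undo y22 and try y22 = false.
From the singleton clause (y23), y23 = true.
From the singleton clause (NOT y13), y13 = false.
From the singleton clause (NOT y33), y33 = false.
From the singleton clause (y32), y32 = true.
From the singleton clause (NOT y12), y12 = false.
From the singleton clause (NOT y42), y42 = false.
From the singleton clause (y43), y43 = true.
Now (NOT y43) is unsatisfied and unit — conflict.
Neither y22 = true nor y22 = false works.
Neither y11 = true nor y11 = false works.

UNSATISFIABLE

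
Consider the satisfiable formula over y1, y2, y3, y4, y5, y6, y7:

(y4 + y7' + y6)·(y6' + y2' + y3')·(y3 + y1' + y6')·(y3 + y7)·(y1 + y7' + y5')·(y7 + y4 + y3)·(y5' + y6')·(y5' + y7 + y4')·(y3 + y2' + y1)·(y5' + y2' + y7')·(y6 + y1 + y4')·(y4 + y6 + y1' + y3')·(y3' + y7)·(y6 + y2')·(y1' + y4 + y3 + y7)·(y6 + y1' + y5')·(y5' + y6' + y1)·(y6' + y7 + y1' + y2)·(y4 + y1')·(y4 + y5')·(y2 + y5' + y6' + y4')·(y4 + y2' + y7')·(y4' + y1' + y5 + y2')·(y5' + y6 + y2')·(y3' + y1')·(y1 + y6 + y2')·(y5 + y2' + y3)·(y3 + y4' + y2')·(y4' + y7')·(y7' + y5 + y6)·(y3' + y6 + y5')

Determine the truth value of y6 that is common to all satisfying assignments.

Suppose y6 = 0.
Unit clause (y2') forces y2 = 0.
Branch on y4: set y4 = 1.
Unit clause (y1) forces y1 = 1.
Unit clause (y5') forces y5 = 0.
Unit clause (y3') forces y3 = 0.
Unit clause (y7) forces y7 = 1.
But (y7') is also a unit clause — contradiction.
Backtrack on y4: now try y4 = 0.
Unit clause (y7') forces y7 = 0.
Unit clause (y3) forces y3 = 1.
But (y3') is also a unit clause — contradiction.
Both values of y4 lead to a conflict.
So every satisfying assignment has y6 = True.

True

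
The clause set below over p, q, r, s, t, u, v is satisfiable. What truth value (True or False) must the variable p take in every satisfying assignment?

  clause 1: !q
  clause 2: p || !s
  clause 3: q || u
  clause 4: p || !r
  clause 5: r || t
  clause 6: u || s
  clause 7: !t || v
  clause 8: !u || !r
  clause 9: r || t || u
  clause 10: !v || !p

False

Suppose p = true.
From the singleton clause (!q), q = false.
From the singleton clause (u), u = true.
From the singleton clause (!r), r = false.
From the singleton clause (t), t = true.
From the singleton clause (v), v = true.
Now (!v) is unsatisfied and unit — conflict.
So every satisfying assignment has p = False.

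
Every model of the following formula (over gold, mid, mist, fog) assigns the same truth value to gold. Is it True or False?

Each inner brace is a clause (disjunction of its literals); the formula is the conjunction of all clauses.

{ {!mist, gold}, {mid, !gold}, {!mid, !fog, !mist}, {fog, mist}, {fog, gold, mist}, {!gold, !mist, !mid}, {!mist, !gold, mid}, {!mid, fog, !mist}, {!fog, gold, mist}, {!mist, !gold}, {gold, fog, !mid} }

Suppose gold = false.
The clause (!mist) is unit, so mist = false.
The clause (fog) is unit, so fog = true.
Now (!fog) is unsatisfied and unit — conflict.
So every satisfying assignment has gold = True.

True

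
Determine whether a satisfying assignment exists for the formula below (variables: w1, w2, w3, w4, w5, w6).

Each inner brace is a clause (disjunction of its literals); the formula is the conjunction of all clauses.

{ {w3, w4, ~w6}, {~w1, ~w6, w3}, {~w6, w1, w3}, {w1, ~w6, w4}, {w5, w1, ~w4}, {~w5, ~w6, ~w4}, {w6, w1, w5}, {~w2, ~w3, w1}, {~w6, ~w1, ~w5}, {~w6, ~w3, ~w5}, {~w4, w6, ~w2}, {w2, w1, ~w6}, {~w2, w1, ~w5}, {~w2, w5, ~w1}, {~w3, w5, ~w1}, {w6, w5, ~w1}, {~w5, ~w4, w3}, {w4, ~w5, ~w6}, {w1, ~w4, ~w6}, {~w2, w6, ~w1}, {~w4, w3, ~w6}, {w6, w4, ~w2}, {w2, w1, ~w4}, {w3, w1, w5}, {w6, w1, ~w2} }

Case w3 = 0:
Case w4 = 0:
(~w6) alone gives w6 = 0.
(~w2) alone gives w2 = 0.
Case w1 = 1:
(w5) alone gives w5 = 1.
All clauses are satisfied.
A satisfying assignment: w1=1,  w2=0,  w3=0,  w4=0,  w5=1,  w6=0.

Yes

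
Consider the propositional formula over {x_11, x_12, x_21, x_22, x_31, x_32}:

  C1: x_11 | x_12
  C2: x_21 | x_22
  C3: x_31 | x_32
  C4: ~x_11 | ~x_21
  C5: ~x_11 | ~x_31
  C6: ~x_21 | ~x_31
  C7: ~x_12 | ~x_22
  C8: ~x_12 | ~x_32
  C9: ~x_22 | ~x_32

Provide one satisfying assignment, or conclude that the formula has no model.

Branch on x_11: set x_11 = 1.
Unit clause (~x_21) forces x_21 = 0.
Unit clause (x_22) forces x_22 = 1.
Unit clause (~x_31) forces x_31 = 0.
Unit clause (x_32) forces x_32 = 1.
But (~x_32) is also a unit clause — contradiction.
Undo x_11 and try x_11 = 0.
Unit clause (x_12) forces x_12 = 1.
Unit clause (~x_22) forces x_22 = 0.
Unit clause (x_21) forces x_21 = 1.
Unit clause (~x_31) forces x_31 = 0.
Unit clause (x_32) forces x_32 = 1.
But (~x_32) is also a unit clause — contradiction.
Both values of x_11 lead to a conflict.

UNSATISFIABLE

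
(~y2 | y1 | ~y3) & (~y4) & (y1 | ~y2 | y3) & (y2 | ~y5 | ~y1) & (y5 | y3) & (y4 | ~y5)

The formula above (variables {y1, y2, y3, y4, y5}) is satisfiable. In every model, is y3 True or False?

True

Suppose y3 = 0.
Unit clause (~y4) forces y4 = 0.
Unit clause (y5) forces y5 = 1.
That conflicts with the unit clause (~y5).
So every satisfying assignment has y3 = True.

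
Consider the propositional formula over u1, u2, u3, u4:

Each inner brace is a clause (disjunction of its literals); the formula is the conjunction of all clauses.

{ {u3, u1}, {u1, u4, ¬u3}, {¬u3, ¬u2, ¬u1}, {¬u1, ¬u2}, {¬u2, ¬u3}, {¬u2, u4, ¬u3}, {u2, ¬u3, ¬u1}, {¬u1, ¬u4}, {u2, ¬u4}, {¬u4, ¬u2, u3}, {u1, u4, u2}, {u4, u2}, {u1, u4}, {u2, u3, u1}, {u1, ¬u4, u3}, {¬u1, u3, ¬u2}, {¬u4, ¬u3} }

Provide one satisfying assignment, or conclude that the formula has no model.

Try u3 = True.
From the singleton clause (¬u2), u2 = False.
From the singleton clause (¬u1), u1 = False.
From the singleton clause (u4), u4 = True.
That conflicts with the unit clause (¬u4).
Undo u3 and try u3 = False.
From the singleton clause (u1), u1 = True.
From the singleton clause (¬u2), u2 = False.
From the singleton clause (¬u4), u4 = False.
That conflicts with the unit clause (u4).
Either choice for u3 ends in contradiction.

UNSATISFIABLE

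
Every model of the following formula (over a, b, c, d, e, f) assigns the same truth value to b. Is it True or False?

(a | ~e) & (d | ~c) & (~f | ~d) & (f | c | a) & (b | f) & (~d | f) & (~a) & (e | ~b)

False

Suppose b = 1.
Unit clause (~a) forces a = 0.
Unit clause (~e) forces e = 0.
That conflicts with the unit clause (e).
So every satisfying assignment has b = False.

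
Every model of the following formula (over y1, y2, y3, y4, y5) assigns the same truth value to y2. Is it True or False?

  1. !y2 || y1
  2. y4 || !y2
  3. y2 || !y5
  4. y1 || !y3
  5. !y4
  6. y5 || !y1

False

Suppose y2 = true.
From the singleton clause (y1), y1 = true.
From the singleton clause (y4), y4 = true.
That conflicts with the unit clause (!y4).
So every satisfying assignment has y2 = False.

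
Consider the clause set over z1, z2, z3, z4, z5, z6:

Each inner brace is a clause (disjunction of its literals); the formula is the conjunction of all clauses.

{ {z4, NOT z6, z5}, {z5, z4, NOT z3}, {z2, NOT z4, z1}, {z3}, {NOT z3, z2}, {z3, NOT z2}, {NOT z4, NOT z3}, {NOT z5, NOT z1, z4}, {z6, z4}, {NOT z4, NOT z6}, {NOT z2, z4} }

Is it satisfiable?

No, unsatisfiable

From the singleton clause (z3), z3 = true.
From the singleton clause (z2), z2 = true.
From the singleton clause (NOT z4), z4 = false.
Now (z4) is unsatisfied and unit — conflict.
No assignment satisfies every clause.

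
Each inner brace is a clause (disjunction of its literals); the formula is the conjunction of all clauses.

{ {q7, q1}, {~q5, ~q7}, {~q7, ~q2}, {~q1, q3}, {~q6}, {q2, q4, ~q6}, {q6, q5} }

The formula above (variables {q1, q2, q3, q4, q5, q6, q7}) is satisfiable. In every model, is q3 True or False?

True

Suppose q3 = 0.
Unit clause (~q1) forces q1 = 0.
Unit clause (q7) forces q7 = 1.
Unit clause (~q5) forces q5 = 0.
Unit clause (~q2) forces q2 = 0.
Unit clause (~q6) forces q6 = 0.
But (q6) is also a unit clause — contradiction.
So every satisfying assignment has q3 = True.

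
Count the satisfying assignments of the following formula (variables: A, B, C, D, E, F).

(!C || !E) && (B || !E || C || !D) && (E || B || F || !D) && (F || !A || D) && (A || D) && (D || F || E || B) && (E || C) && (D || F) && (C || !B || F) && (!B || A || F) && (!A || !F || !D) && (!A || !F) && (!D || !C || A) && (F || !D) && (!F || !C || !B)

1

There are 2^6 = 64 truth assignments over (A, B, C, D, E, F).
Split on E. With E = true, the clauses containing E are satisfied and !E drops from the rest; 1 of the 2^5 = 32 assignments to the other variables satisfy what remains.
With E = false, by the same count on the reduced clause set, 0 assignments work.
Total: 1 + 0 = 1.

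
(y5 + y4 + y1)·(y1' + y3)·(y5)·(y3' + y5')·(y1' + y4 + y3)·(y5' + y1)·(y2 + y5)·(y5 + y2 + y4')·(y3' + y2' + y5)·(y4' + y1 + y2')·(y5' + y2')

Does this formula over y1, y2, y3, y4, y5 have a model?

(y5) alone gives y5 = 1.
(y3') alone gives y3 = 0.
(y1') alone gives y1 = 0.
But (y1) is also a unit clause — contradiction.
No assignment satisfies every clause.

No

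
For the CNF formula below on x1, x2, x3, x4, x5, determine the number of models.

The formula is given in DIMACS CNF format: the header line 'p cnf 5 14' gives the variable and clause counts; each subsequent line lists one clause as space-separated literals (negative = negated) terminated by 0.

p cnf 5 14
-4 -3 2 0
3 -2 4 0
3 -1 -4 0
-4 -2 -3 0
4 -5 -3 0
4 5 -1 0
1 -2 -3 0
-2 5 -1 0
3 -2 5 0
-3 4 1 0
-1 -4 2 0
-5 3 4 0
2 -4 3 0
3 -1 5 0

There are 2^5 = 32 truth assignments over (x1, x2, x3, x4, x5).
Split on x1. With x1 = True, the clauses containing x1 are satisfied and ¬x1 drops from the rest; 0 of the 2^4 = 16 assignments to the other variables satisfy what remains.
With x1 = False, by the same count on the reduced clause set, 2 assignments work.
(One model: x1=F, x2=F, x3=F, x4=F, x5=F.)
Total: 0 + 2 = 2.

2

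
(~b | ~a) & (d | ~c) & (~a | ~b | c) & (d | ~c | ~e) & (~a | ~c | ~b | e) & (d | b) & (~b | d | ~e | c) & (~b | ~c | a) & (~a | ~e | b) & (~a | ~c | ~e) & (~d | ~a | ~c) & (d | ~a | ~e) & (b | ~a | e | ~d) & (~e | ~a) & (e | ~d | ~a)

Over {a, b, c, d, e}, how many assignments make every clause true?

There are 2^5 = 32 truth assignments over (a, b, c, d, e).
Split on a. With a = 1, the clauses containing a are satisfied and ~a drops from the rest; 0 of the 2^4 = 16 assignments to the other variables satisfy what remains.
With a = 0, by the same count on the reduced clause set, 7 assignments work.
(One model: a=F, b=F, c=F, d=T, e=F.)
Total: 0 + 7 = 7.

7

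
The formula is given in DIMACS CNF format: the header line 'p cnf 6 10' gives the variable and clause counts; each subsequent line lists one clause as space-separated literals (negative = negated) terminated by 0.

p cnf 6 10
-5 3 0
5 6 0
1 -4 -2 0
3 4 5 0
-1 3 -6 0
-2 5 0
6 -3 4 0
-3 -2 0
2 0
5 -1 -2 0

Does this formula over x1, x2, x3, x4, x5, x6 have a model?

The clause (x2) is unit, so x2 = True.
The clause (x5) is unit, so x5 = True.
The clause (x3) is unit, so x3 = True.
But (¬x3) is also a unit clause — contradiction.
No assignment satisfies every clause.

Unsatisfiable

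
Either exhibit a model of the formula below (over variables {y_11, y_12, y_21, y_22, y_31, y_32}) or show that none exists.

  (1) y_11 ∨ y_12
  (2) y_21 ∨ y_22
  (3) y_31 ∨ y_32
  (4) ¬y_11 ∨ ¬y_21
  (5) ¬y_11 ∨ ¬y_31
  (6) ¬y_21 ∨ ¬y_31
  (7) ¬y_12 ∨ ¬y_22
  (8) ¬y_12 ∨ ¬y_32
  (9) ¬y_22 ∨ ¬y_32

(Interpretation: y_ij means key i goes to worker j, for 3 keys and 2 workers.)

Branch on y_11: set y_11 = True.
(¬y_21) alone gives y_21 = False.
(y_22) alone gives y_22 = True.
(¬y_31) alone gives y_31 = False.
(y_32) alone gives y_32 = True.
But (¬y_32) is also a unit clause — contradiction.
So y_11 must be the other value — set y_11 = False.
(y_12) alone gives y_12 = True.
(¬y_22) alone gives y_22 = False.
(y_21) alone gives y_21 = True.
(¬y_31) alone gives y_31 = False.
(y_32) alone gives y_32 = True.
But (¬y_32) is also a unit clause — contradiction.
Both values of y_11 lead to a conflict.

UNSATISFIABLE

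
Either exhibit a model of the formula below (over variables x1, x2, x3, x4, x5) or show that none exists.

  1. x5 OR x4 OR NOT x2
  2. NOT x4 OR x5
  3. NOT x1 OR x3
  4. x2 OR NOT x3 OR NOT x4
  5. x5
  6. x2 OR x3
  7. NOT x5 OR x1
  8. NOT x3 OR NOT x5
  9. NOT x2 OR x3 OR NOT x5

Unit clause (x5) forces x5 = true.
Unit clause (x1) forces x1 = true.
Unit clause (x3) forces x3 = true.
But (NOT x3) is also a unit clause — contradiction.

UNSATISFIABLE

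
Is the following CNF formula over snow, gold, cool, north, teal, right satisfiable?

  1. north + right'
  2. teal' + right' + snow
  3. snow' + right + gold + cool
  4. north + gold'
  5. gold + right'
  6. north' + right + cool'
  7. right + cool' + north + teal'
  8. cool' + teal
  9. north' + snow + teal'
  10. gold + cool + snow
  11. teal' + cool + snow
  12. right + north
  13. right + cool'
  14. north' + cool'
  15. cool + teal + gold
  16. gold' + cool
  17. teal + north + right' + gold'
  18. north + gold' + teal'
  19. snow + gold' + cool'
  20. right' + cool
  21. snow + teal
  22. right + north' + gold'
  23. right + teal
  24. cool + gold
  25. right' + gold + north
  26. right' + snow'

No

Case north = 1:
Unit clause (cool') forces cool = 0.
Unit clause (gold') forces gold = 0.
That conflicts with the unit clause (gold).
That branch fails; take north = 0 instead.
Unit clause (right') forces right = 0.
That conflicts with the unit clause (right).
Both values of north lead to a conflict.
No assignment satisfies every clause.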